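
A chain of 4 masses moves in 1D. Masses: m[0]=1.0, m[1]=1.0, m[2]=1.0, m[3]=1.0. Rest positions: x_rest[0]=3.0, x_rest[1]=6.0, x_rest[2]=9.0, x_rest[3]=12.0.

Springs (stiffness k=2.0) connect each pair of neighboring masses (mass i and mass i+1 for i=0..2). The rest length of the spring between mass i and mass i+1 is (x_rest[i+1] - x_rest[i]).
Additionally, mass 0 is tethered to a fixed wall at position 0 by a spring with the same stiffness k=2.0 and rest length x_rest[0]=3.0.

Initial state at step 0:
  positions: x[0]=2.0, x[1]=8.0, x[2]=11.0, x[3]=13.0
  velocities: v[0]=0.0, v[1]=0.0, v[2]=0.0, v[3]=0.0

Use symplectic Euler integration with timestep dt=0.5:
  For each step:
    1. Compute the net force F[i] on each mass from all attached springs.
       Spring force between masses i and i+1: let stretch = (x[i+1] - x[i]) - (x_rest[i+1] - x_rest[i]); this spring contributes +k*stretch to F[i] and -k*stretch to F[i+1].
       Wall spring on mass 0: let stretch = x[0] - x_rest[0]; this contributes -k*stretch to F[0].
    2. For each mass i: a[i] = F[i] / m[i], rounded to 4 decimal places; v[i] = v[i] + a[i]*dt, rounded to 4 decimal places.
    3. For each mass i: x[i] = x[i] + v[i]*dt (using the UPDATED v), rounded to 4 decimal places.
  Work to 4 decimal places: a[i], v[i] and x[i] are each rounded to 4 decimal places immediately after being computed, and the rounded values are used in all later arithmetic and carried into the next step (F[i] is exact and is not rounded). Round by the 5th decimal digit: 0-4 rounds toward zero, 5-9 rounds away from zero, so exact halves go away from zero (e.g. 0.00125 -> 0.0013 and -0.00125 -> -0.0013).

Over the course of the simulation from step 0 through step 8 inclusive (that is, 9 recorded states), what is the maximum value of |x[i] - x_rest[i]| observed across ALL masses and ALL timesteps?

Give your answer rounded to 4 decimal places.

Step 0: x=[2.0000 8.0000 11.0000 13.0000] v=[0.0000 0.0000 0.0000 0.0000]
Step 1: x=[4.0000 6.5000 10.5000 13.5000] v=[4.0000 -3.0000 -1.0000 1.0000]
Step 2: x=[5.2500 5.7500 9.5000 14.0000] v=[2.5000 -1.5000 -2.0000 1.0000]
Step 3: x=[4.1250 6.6250 8.8750 13.7500] v=[-2.2500 1.7500 -1.2500 -0.5000]
Step 4: x=[2.1875 7.3750 9.5625 12.5625] v=[-3.8750 1.5000 1.3750 -2.3750]
Step 5: x=[1.7500 6.6250 10.6563 11.3750] v=[-0.8750 -1.5000 2.1875 -2.3750]
Step 6: x=[2.8750 5.4532 10.0938 11.3282] v=[2.2500 -2.3437 -1.1251 -0.0937]
Step 7: x=[3.8516 5.3126 7.8282 12.1642] v=[1.9532 -0.2813 -4.5313 1.6719]
Step 8: x=[3.6329 5.6993 6.4728 12.3322] v=[-0.4374 0.7733 -2.7109 0.3359]
Max displacement = 2.5272

Answer: 2.5272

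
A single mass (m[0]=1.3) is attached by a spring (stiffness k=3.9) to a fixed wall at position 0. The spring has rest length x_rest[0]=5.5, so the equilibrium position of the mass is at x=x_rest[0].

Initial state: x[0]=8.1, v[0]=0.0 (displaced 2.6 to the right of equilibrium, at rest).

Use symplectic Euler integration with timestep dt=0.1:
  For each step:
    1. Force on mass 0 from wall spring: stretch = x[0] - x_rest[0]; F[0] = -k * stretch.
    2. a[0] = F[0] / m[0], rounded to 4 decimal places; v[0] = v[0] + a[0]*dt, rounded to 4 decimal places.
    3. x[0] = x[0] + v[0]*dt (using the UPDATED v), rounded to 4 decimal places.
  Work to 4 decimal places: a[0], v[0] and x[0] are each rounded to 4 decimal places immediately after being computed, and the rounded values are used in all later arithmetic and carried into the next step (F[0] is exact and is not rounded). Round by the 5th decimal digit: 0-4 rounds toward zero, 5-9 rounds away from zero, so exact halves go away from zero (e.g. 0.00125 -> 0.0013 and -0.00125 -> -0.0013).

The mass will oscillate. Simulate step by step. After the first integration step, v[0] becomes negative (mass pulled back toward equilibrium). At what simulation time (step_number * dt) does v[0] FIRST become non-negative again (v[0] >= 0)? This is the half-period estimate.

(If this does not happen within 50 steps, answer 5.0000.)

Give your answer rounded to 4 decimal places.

Step 0: x=[8.1000] v=[0.0000]
Step 1: x=[8.0220] v=[-0.7800]
Step 2: x=[7.8683] v=[-1.5366]
Step 3: x=[7.6436] v=[-2.2471]
Step 4: x=[7.3546] v=[-2.8902]
Step 5: x=[7.0099] v=[-3.4466]
Step 6: x=[6.6199] v=[-3.8996]
Step 7: x=[6.1963] v=[-4.2356]
Step 8: x=[5.7519] v=[-4.4445]
Step 9: x=[5.2999] v=[-4.5201]
Step 10: x=[4.8539] v=[-4.4601]
Step 11: x=[4.4273] v=[-4.2663]
Step 12: x=[4.0329] v=[-3.9445]
Step 13: x=[3.6825] v=[-3.5044]
Step 14: x=[3.3866] v=[-2.9592]
Step 15: x=[3.1541] v=[-2.3252]
Step 16: x=[2.9920] v=[-1.6214]
Step 17: x=[2.9051] v=[-0.8690]
Step 18: x=[2.8961] v=[-0.0905]
Step 19: x=[2.9652] v=[0.6907]
First v>=0 after going negative at step 19, time=1.9000

Answer: 1.9000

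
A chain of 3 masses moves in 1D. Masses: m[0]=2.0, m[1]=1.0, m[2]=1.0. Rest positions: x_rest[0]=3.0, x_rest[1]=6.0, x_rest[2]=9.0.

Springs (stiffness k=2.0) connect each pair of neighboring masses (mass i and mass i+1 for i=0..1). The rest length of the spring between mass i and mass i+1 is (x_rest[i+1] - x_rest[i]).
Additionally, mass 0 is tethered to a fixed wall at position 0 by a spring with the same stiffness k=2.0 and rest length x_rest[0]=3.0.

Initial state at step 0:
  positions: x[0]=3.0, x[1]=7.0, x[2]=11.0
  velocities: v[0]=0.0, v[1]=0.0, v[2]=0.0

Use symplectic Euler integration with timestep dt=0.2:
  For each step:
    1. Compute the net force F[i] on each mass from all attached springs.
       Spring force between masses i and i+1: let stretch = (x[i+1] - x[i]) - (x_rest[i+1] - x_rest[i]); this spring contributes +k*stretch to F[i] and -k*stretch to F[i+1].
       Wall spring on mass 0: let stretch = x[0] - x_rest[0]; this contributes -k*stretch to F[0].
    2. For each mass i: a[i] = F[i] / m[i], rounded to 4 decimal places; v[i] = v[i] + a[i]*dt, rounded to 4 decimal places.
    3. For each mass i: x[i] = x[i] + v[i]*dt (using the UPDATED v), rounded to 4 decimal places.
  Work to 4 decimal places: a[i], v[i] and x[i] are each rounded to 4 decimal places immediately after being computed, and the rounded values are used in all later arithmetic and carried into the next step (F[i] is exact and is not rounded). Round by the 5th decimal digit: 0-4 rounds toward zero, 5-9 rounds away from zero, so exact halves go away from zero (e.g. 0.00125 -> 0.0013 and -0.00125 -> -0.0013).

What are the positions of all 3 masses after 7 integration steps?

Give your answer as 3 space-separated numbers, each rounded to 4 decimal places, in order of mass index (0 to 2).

Answer: 3.7464 6.7318 9.4239

Derivation:
Step 0: x=[3.0000 7.0000 11.0000] v=[0.0000 0.0000 0.0000]
Step 1: x=[3.0400 7.0000 10.9200] v=[0.2000 0.0000 -0.4000]
Step 2: x=[3.1168 6.9968 10.7664] v=[0.3840 -0.0160 -0.7680]
Step 3: x=[3.2241 6.9848 10.5512] v=[0.5366 -0.0602 -1.0758]
Step 4: x=[3.3529 6.9572 10.2907] v=[0.6439 -0.1379 -1.3024]
Step 5: x=[3.4917 6.9080 10.0035] v=[0.6942 -0.2462 -1.4358]
Step 6: x=[3.6275 6.8331 9.7087] v=[0.6791 -0.3745 -1.4740]
Step 7: x=[3.7464 6.7318 9.4239] v=[0.5947 -0.5065 -1.4242]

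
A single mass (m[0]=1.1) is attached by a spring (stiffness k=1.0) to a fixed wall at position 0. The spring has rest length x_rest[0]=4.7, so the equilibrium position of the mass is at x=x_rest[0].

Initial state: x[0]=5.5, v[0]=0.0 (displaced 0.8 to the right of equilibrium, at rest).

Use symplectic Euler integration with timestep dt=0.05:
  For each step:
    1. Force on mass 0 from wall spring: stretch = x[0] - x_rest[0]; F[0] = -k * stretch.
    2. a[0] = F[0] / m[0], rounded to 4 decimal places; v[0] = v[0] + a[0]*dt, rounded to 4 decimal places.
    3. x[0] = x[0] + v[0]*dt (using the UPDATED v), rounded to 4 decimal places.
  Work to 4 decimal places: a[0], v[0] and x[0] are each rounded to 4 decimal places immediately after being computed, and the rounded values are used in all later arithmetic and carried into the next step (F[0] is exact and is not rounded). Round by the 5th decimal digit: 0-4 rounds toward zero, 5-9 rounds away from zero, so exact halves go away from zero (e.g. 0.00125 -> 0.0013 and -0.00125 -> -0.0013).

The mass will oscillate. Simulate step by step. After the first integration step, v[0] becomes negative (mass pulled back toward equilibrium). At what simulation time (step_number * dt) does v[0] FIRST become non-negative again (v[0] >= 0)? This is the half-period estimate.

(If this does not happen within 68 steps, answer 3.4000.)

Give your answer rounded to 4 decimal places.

Step 0: x=[5.5000] v=[0.0000]
Step 1: x=[5.4982] v=[-0.0364]
Step 2: x=[5.4946] v=[-0.0727]
Step 3: x=[5.4892] v=[-0.1088]
Step 4: x=[5.4820] v=[-0.1447]
Step 5: x=[5.4730] v=[-0.1802]
Step 6: x=[5.4622] v=[-0.2153]
Step 7: x=[5.4497] v=[-0.2499]
Step 8: x=[5.4355] v=[-0.2840]
Step 9: x=[5.4196] v=[-0.3174]
Step 10: x=[5.4021] v=[-0.3501]
Step 11: x=[5.3830] v=[-0.3820]
Step 12: x=[5.3624] v=[-0.4130]
Step 13: x=[5.3402] v=[-0.4431]
Step 14: x=[5.3166] v=[-0.4722]
Step 15: x=[5.2916] v=[-0.5002]
Step 16: x=[5.2652] v=[-0.5271]
Step 17: x=[5.2376] v=[-0.5528]
Step 18: x=[5.2087] v=[-0.5772]
Step 19: x=[5.1787] v=[-0.6003]
Step 20: x=[5.1476] v=[-0.6221]
Step 21: x=[5.1155] v=[-0.6424]
Step 22: x=[5.0824] v=[-0.6613]
Step 23: x=[5.0485] v=[-0.6787]
Step 24: x=[5.0138] v=[-0.6945]
Step 25: x=[4.9784] v=[-0.7088]
Step 26: x=[4.9423] v=[-0.7215]
Step 27: x=[4.9057] v=[-0.7325]
Step 28: x=[4.8686] v=[-0.7419]
Step 29: x=[4.8311] v=[-0.7496]
Step 30: x=[4.7933] v=[-0.7556]
Step 31: x=[4.7553] v=[-0.7598]
Step 32: x=[4.7172] v=[-0.7623]
Step 33: x=[4.6790] v=[-0.7631]
Step 34: x=[4.6409] v=[-0.7621]
Step 35: x=[4.6029] v=[-0.7594]
Step 36: x=[4.5652] v=[-0.7550]
Step 37: x=[4.5278] v=[-0.7489]
Step 38: x=[4.4907] v=[-0.7411]
Step 39: x=[4.4541] v=[-0.7316]
Step 40: x=[4.4181] v=[-0.7204]
Step 41: x=[4.3827] v=[-0.7076]
Step 42: x=[4.3480] v=[-0.6932]
Step 43: x=[4.3141] v=[-0.6772]
Step 44: x=[4.2811] v=[-0.6597]
Step 45: x=[4.2491] v=[-0.6407]
Step 46: x=[4.2181] v=[-0.6202]
Step 47: x=[4.1882] v=[-0.5983]
Step 48: x=[4.1595] v=[-0.5750]
Step 49: x=[4.1320] v=[-0.5504]
Step 50: x=[4.1058] v=[-0.5246]
Step 51: x=[4.0809] v=[-0.4976]
Step 52: x=[4.0574] v=[-0.4695]
Step 53: x=[4.0354] v=[-0.4403]
Step 54: x=[4.0149] v=[-0.4101]
Step 55: x=[3.9960] v=[-0.3790]
Step 56: x=[3.9787] v=[-0.3470]
Step 57: x=[3.9630] v=[-0.3142]
Step 58: x=[3.9490] v=[-0.2807]
Step 59: x=[3.9367] v=[-0.2466]
Step 60: x=[3.9261] v=[-0.2119]
Step 61: x=[3.9173] v=[-0.1767]
Step 62: x=[3.9102] v=[-0.1411]
Step 63: x=[3.9049] v=[-0.1052]
Step 64: x=[3.9014] v=[-0.0691]
Step 65: x=[3.8998] v=[-0.0328]
Step 66: x=[3.9000] v=[0.0036]
First v>=0 after going negative at step 66, time=3.3000

Answer: 3.3000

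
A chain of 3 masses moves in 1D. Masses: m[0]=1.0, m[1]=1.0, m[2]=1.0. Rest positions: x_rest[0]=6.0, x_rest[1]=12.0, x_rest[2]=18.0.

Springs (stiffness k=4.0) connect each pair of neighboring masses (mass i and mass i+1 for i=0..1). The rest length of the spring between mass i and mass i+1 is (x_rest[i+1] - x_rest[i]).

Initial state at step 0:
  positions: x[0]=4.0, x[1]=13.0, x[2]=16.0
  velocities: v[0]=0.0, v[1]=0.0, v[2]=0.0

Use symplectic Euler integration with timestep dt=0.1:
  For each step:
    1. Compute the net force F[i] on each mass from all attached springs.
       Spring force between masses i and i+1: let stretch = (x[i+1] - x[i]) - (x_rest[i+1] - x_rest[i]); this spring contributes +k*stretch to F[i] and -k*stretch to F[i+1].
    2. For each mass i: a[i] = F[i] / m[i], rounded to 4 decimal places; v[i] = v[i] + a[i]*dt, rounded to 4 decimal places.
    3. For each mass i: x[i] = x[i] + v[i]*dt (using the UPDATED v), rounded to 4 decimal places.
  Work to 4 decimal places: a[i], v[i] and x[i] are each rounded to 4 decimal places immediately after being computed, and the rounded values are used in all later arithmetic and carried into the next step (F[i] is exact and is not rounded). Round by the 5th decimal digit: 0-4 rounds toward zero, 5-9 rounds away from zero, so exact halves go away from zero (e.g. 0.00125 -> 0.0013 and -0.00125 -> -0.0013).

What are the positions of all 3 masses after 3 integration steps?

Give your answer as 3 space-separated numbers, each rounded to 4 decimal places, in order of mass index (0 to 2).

Answer: 4.6497 11.7005 16.6497

Derivation:
Step 0: x=[4.0000 13.0000 16.0000] v=[0.0000 0.0000 0.0000]
Step 1: x=[4.1200 12.7600 16.1200] v=[1.2000 -2.4000 1.2000]
Step 2: x=[4.3456 12.3088 16.3456] v=[2.2560 -4.5120 2.2560]
Step 3: x=[4.6497 11.7005 16.6497] v=[3.0413 -6.0826 3.0413]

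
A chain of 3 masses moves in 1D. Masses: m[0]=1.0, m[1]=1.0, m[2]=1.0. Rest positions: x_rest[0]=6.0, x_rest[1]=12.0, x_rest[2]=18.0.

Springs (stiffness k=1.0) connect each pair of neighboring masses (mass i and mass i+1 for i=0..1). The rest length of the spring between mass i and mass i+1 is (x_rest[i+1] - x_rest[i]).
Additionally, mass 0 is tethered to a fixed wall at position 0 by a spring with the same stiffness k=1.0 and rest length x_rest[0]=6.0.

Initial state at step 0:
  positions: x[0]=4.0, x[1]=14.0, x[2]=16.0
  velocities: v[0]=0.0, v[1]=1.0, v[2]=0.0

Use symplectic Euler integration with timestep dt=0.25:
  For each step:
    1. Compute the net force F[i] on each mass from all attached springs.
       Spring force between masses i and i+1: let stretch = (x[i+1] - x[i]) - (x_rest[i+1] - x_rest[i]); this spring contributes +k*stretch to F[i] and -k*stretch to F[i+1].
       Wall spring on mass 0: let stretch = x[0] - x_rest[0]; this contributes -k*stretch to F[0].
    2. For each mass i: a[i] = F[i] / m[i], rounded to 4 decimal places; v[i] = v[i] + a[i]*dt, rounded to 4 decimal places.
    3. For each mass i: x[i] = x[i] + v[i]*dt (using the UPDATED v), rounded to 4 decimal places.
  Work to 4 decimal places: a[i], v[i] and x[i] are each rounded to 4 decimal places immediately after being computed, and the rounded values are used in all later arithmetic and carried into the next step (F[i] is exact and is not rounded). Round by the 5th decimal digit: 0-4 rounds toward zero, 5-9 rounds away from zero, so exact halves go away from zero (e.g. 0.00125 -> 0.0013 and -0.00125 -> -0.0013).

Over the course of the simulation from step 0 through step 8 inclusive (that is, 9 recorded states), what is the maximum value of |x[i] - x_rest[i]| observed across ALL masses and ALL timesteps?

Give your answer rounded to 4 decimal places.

Step 0: x=[4.0000 14.0000 16.0000] v=[0.0000 1.0000 0.0000]
Step 1: x=[4.3750 13.7500 16.2500] v=[1.5000 -1.0000 1.0000]
Step 2: x=[5.0625 13.0703 16.7188] v=[2.7500 -2.7188 1.8750]
Step 3: x=[5.9341 12.1182 17.3345] v=[3.4863 -3.8086 2.4629]
Step 4: x=[6.8213 11.1056 17.9992] v=[3.5488 -4.0506 2.6588]
Step 5: x=[7.5500 10.2560 18.6081] v=[2.9146 -3.3983 2.4354]
Step 6: x=[7.9759 9.7593 19.0700] v=[1.7036 -1.9868 1.8474]
Step 7: x=[8.0148 9.7331 19.3249] v=[0.1555 -0.1050 1.0197]
Step 8: x=[7.6602 10.1990 19.3554] v=[-1.4186 1.8634 0.1218]
Max displacement = 2.2669

Answer: 2.2669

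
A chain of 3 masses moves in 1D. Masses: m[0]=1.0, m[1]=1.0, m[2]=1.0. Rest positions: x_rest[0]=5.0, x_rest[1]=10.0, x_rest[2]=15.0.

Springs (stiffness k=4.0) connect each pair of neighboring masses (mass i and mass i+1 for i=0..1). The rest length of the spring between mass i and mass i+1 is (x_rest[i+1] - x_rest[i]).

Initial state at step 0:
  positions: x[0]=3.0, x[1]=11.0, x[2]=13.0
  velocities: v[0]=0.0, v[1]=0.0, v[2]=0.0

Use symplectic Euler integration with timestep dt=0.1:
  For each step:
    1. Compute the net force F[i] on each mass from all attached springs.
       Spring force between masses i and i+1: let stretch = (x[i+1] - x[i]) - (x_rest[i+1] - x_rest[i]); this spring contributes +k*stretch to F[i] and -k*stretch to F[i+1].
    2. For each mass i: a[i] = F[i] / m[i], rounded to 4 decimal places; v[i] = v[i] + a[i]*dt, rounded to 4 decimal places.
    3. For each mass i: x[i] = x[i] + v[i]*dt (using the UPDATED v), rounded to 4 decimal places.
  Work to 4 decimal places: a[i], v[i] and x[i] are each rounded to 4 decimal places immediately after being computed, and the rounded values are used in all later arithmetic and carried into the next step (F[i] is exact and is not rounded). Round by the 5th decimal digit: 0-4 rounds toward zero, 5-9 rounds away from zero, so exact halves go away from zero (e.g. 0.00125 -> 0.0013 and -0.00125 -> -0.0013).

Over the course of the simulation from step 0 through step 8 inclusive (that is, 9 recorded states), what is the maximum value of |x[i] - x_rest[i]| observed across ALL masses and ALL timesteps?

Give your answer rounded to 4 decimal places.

Answer: 2.9970

Derivation:
Step 0: x=[3.0000 11.0000 13.0000] v=[0.0000 0.0000 0.0000]
Step 1: x=[3.1200 10.7600 13.1200] v=[1.2000 -2.4000 1.2000]
Step 2: x=[3.3456 10.3088 13.3456] v=[2.2560 -4.5120 2.2560]
Step 3: x=[3.6497 9.7005 13.6497] v=[3.0413 -6.0826 3.0413]
Step 4: x=[3.9959 9.0082 13.9959] v=[3.4616 -6.9232 3.4616]
Step 5: x=[4.3426 8.3149 14.3426] v=[3.4665 -6.9330 3.4665]
Step 6: x=[4.6481 7.7038 14.6481] v=[3.0554 -6.1108 3.0554]
Step 7: x=[4.8759 7.2483 14.8759] v=[2.2777 -4.5554 2.2777]
Step 8: x=[4.9986 7.0030 14.9986] v=[1.2267 -2.4533 1.2267]
Max displacement = 2.9970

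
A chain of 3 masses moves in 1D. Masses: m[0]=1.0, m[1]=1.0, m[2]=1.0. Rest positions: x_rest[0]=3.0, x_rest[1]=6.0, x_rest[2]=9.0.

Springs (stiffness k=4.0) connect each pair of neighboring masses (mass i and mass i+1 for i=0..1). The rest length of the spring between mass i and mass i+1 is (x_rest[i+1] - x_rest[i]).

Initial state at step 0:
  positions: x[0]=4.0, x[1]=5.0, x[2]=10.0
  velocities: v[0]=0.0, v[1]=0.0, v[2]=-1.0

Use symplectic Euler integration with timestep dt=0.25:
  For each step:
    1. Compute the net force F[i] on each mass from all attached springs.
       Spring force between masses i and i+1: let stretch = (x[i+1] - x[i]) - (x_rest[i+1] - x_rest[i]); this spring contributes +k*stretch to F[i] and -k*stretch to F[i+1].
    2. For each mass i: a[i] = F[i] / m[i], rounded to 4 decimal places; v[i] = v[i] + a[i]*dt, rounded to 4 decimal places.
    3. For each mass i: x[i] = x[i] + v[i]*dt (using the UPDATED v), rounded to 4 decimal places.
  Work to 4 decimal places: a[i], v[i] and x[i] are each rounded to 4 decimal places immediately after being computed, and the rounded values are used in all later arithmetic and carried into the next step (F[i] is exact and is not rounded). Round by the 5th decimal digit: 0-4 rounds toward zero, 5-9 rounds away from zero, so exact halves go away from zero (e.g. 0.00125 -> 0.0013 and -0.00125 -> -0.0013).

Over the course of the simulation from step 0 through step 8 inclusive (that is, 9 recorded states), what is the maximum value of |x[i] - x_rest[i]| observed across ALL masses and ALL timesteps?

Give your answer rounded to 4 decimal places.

Step 0: x=[4.0000 5.0000 10.0000] v=[0.0000 0.0000 -1.0000]
Step 1: x=[3.5000 6.0000 9.2500] v=[-2.0000 4.0000 -3.0000]
Step 2: x=[2.8750 7.1875 8.4375] v=[-2.5000 4.7500 -3.2500]
Step 3: x=[2.5781 7.6094 8.0625] v=[-1.1875 1.6875 -1.5000]
Step 4: x=[2.7891 6.8867 8.3242] v=[0.8438 -2.8907 1.0469]
Step 5: x=[3.2745 5.4990 8.9766] v=[1.9414 -5.5508 2.6094]
Step 6: x=[3.5660 4.4246 9.5096] v=[1.1659 -4.2977 2.1318]
Step 7: x=[3.3221 4.4068 9.5213] v=[-0.9755 -0.0713 0.0468]
Step 8: x=[2.5994 5.3964 9.0044] v=[-2.8908 3.9585 -2.0677]
Max displacement = 1.6094

Answer: 1.6094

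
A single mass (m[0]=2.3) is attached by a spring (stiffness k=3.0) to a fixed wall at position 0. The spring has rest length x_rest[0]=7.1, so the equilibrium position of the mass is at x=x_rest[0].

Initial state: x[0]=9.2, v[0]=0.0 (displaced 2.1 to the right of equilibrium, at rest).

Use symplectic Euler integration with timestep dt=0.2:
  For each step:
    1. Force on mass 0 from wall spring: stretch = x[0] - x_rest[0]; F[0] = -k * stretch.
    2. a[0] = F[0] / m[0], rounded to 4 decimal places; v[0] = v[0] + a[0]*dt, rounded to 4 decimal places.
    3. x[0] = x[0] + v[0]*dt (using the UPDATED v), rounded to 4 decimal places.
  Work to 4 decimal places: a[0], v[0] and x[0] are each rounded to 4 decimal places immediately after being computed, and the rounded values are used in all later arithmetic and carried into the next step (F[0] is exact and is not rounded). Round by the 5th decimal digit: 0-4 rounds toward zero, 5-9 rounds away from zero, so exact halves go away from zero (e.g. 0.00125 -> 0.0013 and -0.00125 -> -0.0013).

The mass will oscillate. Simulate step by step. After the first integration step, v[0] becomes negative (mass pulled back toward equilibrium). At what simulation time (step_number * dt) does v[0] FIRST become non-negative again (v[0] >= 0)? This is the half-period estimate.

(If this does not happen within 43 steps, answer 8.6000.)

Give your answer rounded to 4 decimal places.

Step 0: x=[9.2000] v=[0.0000]
Step 1: x=[9.0904] v=[-0.5478]
Step 2: x=[8.8770] v=[-1.0670]
Step 3: x=[8.5709] v=[-1.5306]
Step 4: x=[8.1880] v=[-1.9143]
Step 5: x=[7.7484] v=[-2.1981]
Step 6: x=[7.2750] v=[-2.3672]
Step 7: x=[6.7924] v=[-2.4129]
Step 8: x=[6.3259] v=[-2.3327]
Step 9: x=[5.8997] v=[-2.1308]
Step 10: x=[5.5362] v=[-1.8177]
Step 11: x=[5.2542] v=[-1.4098]
Step 12: x=[5.0685] v=[-0.9283]
Step 13: x=[4.9888] v=[-0.3983]
Step 14: x=[5.0193] v=[0.1524]
First v>=0 after going negative at step 14, time=2.8000

Answer: 2.8000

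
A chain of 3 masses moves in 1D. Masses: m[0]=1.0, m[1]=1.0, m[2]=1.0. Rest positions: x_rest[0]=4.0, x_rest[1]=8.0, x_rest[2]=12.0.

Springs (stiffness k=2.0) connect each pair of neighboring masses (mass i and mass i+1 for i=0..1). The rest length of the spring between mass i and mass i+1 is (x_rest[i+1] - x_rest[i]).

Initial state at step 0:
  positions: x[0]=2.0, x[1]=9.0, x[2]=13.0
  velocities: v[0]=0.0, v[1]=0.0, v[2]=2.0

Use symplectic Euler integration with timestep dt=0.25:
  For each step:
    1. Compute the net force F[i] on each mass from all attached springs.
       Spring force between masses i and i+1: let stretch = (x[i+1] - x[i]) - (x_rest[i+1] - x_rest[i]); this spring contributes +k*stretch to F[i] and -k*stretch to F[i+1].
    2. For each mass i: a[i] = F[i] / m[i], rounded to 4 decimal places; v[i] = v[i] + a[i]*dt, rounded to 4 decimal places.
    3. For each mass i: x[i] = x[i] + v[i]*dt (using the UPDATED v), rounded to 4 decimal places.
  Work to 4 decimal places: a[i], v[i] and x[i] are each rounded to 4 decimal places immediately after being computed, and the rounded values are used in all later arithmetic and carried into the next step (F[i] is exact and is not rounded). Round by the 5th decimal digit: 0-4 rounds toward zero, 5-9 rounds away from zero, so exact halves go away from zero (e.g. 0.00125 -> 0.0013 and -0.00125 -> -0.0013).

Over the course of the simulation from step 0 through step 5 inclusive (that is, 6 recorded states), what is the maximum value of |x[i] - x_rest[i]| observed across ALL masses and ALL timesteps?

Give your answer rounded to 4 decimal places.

Answer: 2.0547

Derivation:
Step 0: x=[2.0000 9.0000 13.0000] v=[0.0000 0.0000 2.0000]
Step 1: x=[2.3750 8.6250 13.5000] v=[1.5000 -1.5000 2.0000]
Step 2: x=[3.0313 8.0781 13.8906] v=[2.6250 -2.1875 1.5625]
Step 3: x=[3.8184 7.6269 14.0547] v=[3.1484 -1.8047 0.6563]
Step 4: x=[4.5816 7.5031 13.9153] v=[3.0527 -0.4951 -0.5576]
Step 5: x=[5.2100 7.8157 13.4744] v=[2.5135 1.2503 -1.7637]
Max displacement = 2.0547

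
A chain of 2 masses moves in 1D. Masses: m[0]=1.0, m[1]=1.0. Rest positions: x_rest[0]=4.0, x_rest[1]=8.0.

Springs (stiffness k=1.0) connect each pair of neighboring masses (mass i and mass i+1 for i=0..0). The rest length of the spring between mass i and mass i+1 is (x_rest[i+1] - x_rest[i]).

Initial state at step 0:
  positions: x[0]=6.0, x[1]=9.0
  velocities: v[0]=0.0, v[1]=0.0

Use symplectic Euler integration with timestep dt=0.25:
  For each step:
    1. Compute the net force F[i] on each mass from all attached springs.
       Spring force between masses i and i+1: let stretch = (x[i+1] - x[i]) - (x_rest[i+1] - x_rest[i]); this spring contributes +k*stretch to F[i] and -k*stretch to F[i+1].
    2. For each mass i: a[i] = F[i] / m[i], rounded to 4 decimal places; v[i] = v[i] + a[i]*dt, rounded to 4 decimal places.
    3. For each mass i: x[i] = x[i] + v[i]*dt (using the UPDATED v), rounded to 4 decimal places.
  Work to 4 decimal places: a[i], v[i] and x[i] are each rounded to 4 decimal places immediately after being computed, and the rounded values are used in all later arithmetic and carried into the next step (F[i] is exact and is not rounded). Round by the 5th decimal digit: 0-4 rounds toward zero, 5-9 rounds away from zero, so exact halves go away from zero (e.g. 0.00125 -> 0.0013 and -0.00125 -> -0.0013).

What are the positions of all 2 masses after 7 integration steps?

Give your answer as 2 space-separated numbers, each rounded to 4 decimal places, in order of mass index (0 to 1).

Answer: 5.0485 9.9516

Derivation:
Step 0: x=[6.0000 9.0000] v=[0.0000 0.0000]
Step 1: x=[5.9375 9.0625] v=[-0.2500 0.2500]
Step 2: x=[5.8203 9.1797] v=[-0.4688 0.4688]
Step 3: x=[5.6631 9.3370] v=[-0.6290 0.6290]
Step 4: x=[5.4855 9.5146] v=[-0.7105 0.7105]
Step 5: x=[5.3097 9.6904] v=[-0.7032 0.7032]
Step 6: x=[5.1577 9.8424] v=[-0.6080 0.6080]
Step 7: x=[5.0485 9.9516] v=[-0.4368 0.4368]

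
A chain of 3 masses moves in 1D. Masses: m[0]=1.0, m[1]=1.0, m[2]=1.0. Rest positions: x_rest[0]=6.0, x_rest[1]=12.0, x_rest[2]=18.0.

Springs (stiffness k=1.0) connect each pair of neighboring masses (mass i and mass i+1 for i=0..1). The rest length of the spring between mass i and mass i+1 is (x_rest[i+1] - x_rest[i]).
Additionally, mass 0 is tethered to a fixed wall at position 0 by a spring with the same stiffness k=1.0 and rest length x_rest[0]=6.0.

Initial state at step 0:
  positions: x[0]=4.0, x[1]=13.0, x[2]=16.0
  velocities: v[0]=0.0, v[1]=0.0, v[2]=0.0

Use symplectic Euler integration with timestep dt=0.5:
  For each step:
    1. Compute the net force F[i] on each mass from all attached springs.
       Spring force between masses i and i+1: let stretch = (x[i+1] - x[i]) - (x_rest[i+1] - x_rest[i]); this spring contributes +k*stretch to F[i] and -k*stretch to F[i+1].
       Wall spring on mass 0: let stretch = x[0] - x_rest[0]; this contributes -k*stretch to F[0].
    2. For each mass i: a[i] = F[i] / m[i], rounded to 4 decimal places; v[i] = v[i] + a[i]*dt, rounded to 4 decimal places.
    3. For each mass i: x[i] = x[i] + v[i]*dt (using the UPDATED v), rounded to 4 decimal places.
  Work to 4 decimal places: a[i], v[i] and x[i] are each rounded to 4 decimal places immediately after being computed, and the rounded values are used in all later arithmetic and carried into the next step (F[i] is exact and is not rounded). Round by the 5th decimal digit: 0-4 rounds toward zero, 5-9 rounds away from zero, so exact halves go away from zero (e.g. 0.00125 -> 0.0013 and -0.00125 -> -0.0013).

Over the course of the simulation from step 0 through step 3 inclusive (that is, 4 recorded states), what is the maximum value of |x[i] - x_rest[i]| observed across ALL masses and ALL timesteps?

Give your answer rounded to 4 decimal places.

Step 0: x=[4.0000 13.0000 16.0000] v=[0.0000 0.0000 0.0000]
Step 1: x=[5.2500 11.5000 16.7500] v=[2.5000 -3.0000 1.5000]
Step 2: x=[6.7500 9.7500 17.6875] v=[3.0000 -3.5000 1.8750]
Step 3: x=[7.3125 9.2344 18.1407] v=[1.1250 -1.0313 0.9063]
Max displacement = 2.7656

Answer: 2.7656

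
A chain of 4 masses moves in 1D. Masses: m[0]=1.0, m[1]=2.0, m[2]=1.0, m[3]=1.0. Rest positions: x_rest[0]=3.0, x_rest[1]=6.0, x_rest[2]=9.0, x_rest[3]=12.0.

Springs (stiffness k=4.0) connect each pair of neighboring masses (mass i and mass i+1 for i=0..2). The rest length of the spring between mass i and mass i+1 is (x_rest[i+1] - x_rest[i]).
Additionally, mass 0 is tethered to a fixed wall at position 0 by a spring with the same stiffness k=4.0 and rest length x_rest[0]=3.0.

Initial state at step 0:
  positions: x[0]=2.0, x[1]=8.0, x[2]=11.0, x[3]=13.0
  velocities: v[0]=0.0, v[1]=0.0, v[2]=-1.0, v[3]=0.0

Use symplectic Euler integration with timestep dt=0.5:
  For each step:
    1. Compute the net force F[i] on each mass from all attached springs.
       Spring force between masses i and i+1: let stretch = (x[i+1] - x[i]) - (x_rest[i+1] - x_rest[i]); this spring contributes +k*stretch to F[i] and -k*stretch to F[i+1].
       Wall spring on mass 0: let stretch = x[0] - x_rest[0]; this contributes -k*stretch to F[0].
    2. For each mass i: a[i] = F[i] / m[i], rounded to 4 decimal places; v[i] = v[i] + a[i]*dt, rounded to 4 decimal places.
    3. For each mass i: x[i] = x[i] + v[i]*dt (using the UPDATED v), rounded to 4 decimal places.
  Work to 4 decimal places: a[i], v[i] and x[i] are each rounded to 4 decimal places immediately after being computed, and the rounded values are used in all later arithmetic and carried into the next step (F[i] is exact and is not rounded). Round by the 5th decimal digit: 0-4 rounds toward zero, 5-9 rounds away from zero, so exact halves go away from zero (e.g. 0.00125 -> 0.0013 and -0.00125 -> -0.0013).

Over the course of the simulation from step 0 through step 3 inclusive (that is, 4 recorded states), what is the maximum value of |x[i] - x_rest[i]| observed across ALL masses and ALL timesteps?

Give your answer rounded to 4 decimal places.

Answer: 3.0000

Derivation:
Step 0: x=[2.0000 8.0000 11.0000 13.0000] v=[0.0000 0.0000 -1.0000 0.0000]
Step 1: x=[6.0000 6.5000 9.5000 14.0000] v=[8.0000 -3.0000 -3.0000 2.0000]
Step 2: x=[4.5000 6.2500 9.5000 13.5000] v=[-3.0000 -0.5000 0.0000 -1.0000]
Step 3: x=[0.2500 6.7500 10.2500 12.0000] v=[-8.5000 1.0000 1.5000 -3.0000]
Max displacement = 3.0000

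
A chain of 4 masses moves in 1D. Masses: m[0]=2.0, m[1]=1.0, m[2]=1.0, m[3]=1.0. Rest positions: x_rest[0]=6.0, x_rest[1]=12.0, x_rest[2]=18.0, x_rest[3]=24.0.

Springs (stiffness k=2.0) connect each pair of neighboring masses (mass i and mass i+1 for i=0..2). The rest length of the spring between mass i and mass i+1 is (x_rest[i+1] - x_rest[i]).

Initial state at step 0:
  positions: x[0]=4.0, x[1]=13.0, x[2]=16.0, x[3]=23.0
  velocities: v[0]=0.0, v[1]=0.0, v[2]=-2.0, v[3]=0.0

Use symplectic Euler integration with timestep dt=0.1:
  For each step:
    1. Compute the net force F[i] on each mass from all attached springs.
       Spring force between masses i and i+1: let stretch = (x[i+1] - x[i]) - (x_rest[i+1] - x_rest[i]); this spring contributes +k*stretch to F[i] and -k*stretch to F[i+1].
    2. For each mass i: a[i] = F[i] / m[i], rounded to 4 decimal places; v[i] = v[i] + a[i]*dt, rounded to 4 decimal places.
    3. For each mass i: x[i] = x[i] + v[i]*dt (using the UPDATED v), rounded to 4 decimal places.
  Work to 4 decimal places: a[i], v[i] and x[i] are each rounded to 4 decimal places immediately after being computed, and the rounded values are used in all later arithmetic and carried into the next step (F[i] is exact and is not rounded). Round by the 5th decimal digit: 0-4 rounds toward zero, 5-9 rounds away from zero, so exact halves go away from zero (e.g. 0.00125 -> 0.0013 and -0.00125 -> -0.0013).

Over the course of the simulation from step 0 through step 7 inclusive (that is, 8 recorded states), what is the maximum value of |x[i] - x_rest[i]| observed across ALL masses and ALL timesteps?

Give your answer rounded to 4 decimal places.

Step 0: x=[4.0000 13.0000 16.0000 23.0000] v=[0.0000 0.0000 -2.0000 0.0000]
Step 1: x=[4.0300 12.8800 15.8800 22.9800] v=[0.3000 -1.2000 -1.2000 -0.2000]
Step 2: x=[4.0885 12.6430 15.8420 22.9380] v=[0.5850 -2.3700 -0.3800 -0.4200]
Step 3: x=[4.1726 12.2989 15.8819 22.8741] v=[0.8405 -3.4411 0.3994 -0.6392]
Step 4: x=[4.2779 11.8639 15.9900 22.7903] v=[1.0531 -4.3498 1.0812 -0.8376]
Step 5: x=[4.3991 11.3597 16.1516 22.6905] v=[1.2117 -5.0418 1.6160 -0.9977]
Step 6: x=[4.5299 10.8122 16.3481 22.5800] v=[1.3078 -5.4755 1.9654 -1.1055]
Step 7: x=[4.6635 10.2497 16.5586 22.4648] v=[1.3360 -5.6248 2.1046 -1.1519]
Max displacement = 2.1580

Answer: 2.1580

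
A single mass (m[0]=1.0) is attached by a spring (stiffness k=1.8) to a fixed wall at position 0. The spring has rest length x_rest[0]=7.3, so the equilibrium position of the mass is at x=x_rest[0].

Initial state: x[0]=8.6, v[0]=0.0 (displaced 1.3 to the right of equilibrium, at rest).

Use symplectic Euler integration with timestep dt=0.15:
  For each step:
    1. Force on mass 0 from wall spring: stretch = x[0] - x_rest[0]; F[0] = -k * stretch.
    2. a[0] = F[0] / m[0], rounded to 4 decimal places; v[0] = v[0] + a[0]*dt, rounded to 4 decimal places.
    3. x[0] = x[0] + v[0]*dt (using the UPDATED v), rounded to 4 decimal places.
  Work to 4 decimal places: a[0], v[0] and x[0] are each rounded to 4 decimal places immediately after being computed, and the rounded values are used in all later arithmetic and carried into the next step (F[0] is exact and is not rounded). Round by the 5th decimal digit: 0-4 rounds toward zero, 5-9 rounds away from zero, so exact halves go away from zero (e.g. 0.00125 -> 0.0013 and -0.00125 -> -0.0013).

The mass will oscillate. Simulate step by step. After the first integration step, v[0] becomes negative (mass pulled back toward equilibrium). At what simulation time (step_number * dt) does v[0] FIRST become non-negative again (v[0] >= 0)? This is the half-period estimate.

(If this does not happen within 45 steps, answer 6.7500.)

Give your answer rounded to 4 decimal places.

Step 0: x=[8.6000] v=[0.0000]
Step 1: x=[8.5474] v=[-0.3510]
Step 2: x=[8.4442] v=[-0.6878]
Step 3: x=[8.2947] v=[-0.9967]
Step 4: x=[8.1049] v=[-1.2653]
Step 5: x=[7.8825] v=[-1.4826]
Step 6: x=[7.6365] v=[-1.6399]
Step 7: x=[7.3769] v=[-1.7308]
Step 8: x=[7.1142] v=[-1.7516]
Step 9: x=[6.8590] v=[-1.7014]
Step 10: x=[6.6217] v=[-1.5823]
Step 11: x=[6.4118] v=[-1.3992]
Step 12: x=[6.2379] v=[-1.1594]
Step 13: x=[6.1070] v=[-0.8726]
Step 14: x=[6.0244] v=[-0.5505]
Step 15: x=[5.9935] v=[-0.2061]
Step 16: x=[6.0155] v=[0.1467]
First v>=0 after going negative at step 16, time=2.4000

Answer: 2.4000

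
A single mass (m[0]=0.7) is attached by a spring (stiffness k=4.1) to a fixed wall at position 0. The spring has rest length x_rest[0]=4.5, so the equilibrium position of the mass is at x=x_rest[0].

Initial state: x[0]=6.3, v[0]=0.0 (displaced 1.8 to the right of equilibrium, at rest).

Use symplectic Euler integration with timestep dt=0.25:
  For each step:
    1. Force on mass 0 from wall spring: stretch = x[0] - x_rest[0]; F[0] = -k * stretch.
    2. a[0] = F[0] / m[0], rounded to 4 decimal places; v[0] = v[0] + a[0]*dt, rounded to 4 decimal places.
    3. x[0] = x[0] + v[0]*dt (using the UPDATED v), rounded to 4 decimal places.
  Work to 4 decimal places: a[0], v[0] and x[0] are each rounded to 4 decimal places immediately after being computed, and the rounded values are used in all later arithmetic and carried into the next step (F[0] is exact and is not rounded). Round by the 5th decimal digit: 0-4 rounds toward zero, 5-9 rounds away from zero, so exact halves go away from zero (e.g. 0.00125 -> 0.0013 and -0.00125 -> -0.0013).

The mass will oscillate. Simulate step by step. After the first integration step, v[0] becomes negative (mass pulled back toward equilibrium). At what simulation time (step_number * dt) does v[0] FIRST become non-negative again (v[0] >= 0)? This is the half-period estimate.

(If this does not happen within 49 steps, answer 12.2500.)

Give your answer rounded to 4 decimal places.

Step 0: x=[6.3000] v=[0.0000]
Step 1: x=[5.6411] v=[-2.6357]
Step 2: x=[4.5645] v=[-4.3066]
Step 3: x=[3.4642] v=[-4.4011]
Step 4: x=[2.7431] v=[-2.8844]
Step 5: x=[2.6652] v=[-0.3118]
Step 6: x=[3.2589] v=[2.3749]
First v>=0 after going negative at step 6, time=1.5000

Answer: 1.5000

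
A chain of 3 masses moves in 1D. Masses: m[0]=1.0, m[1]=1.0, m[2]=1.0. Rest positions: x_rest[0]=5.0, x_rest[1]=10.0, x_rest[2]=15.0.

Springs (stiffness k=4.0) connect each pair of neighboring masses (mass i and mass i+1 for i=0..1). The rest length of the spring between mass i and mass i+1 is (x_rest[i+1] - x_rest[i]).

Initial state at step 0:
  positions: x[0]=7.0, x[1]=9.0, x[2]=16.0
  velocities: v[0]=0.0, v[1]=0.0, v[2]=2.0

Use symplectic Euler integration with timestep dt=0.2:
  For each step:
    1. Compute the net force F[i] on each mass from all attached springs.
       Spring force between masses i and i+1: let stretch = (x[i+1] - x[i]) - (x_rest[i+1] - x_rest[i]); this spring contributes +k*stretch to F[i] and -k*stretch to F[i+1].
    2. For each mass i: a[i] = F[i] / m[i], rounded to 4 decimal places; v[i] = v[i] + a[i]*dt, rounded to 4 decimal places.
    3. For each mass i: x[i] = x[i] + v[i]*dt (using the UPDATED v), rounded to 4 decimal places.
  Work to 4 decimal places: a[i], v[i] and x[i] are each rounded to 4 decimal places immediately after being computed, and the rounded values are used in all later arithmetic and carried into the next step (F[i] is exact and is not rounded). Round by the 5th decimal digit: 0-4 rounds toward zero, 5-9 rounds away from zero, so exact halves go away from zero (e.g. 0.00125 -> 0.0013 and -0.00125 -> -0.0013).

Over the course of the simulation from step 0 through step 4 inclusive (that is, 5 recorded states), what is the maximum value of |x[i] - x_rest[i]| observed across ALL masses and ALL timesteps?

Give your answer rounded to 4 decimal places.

Answer: 2.9122

Derivation:
Step 0: x=[7.0000 9.0000 16.0000] v=[0.0000 0.0000 2.0000]
Step 1: x=[6.5200 9.8000 16.0800] v=[-2.4000 4.0000 0.4000]
Step 2: x=[5.7648 11.0800 15.9552] v=[-3.7760 6.4000 -0.6240]
Step 3: x=[5.0600 12.2896 15.8504] v=[-3.5238 6.0480 -0.5242]
Step 4: x=[4.7120 12.9122 15.9758] v=[-1.7401 3.1130 0.6272]
Max displacement = 2.9122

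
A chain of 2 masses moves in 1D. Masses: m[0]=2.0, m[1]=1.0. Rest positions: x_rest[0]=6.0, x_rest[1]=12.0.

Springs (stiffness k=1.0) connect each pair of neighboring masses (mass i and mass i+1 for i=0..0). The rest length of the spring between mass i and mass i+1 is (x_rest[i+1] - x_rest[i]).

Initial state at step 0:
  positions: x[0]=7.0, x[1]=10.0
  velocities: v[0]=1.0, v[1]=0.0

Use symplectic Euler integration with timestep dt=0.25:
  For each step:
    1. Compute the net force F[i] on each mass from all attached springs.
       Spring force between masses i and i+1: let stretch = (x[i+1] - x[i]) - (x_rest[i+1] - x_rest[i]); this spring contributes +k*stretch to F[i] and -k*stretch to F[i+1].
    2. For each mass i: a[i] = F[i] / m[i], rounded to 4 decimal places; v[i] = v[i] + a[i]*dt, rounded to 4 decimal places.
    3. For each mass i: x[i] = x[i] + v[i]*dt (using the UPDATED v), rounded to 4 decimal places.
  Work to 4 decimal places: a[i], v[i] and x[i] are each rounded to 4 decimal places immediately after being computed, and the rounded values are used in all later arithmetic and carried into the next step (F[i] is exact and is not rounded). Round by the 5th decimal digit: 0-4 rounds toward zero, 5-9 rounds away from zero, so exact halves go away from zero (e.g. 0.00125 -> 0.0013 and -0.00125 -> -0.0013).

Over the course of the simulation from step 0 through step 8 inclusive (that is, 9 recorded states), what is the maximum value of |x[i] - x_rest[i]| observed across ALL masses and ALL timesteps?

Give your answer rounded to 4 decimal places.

Step 0: x=[7.0000 10.0000] v=[1.0000 0.0000]
Step 1: x=[7.1563 10.1875] v=[0.6250 0.7500]
Step 2: x=[7.2198 10.5606] v=[0.2539 1.4922]
Step 3: x=[7.2002 11.0999] v=[-0.0785 2.1570]
Step 4: x=[7.1149 11.7704] v=[-0.3411 2.6821]
Step 5: x=[6.9876 12.5250] v=[-0.5092 3.0182]
Step 6: x=[6.8459 13.3085] v=[-0.5670 3.1339]
Step 7: x=[6.7186 14.0631] v=[-0.5092 3.0183]
Step 8: x=[6.6333 14.7337] v=[-0.3411 2.6822]
Max displacement = 2.7337

Answer: 2.7337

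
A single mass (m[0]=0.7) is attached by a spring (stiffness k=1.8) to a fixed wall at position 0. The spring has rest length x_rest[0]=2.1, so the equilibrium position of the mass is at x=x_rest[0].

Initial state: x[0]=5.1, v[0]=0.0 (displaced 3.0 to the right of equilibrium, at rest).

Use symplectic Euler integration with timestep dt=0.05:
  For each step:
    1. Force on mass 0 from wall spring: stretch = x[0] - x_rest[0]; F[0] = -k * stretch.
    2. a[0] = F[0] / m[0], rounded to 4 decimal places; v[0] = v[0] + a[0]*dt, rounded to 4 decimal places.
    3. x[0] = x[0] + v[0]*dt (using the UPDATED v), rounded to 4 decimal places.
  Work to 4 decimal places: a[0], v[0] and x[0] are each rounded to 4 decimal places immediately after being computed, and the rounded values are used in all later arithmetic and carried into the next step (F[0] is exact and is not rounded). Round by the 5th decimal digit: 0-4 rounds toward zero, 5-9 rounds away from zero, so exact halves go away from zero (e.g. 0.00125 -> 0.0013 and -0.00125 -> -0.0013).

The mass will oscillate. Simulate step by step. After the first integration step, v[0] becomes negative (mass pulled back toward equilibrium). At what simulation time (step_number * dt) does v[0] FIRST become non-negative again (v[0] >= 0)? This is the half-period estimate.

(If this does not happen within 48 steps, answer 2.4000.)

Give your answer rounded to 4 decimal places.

Step 0: x=[5.1000] v=[0.0000]
Step 1: x=[5.0807] v=[-0.3857]
Step 2: x=[5.0423] v=[-0.7689]
Step 3: x=[4.9849] v=[-1.1472]
Step 4: x=[4.9090] v=[-1.5181]
Step 5: x=[4.8150] v=[-1.8793]
Step 6: x=[4.7036] v=[-2.2284]
Step 7: x=[4.5754] v=[-2.5632]
Step 8: x=[4.4313] v=[-2.8815]
Step 9: x=[4.2722] v=[-3.1812]
Step 10: x=[4.0992] v=[-3.4605]
Step 11: x=[3.9133] v=[-3.7175]
Step 12: x=[3.7158] v=[-3.9506]
Step 13: x=[3.5079] v=[-4.1583]
Step 14: x=[3.2909] v=[-4.3393]
Step 15: x=[3.0663] v=[-4.4924]
Step 16: x=[2.8355] v=[-4.6166]
Step 17: x=[2.5999] v=[-4.7112]
Step 18: x=[2.3611] v=[-4.7755]
Step 19: x=[2.1206] v=[-4.8091]
Step 20: x=[1.8800] v=[-4.8118]
Step 21: x=[1.6408] v=[-4.7835]
Step 22: x=[1.4046] v=[-4.7245]
Step 23: x=[1.1728] v=[-4.6351]
Step 24: x=[0.9470] v=[-4.5159]
Step 25: x=[0.7286] v=[-4.3677]
Step 26: x=[0.5190] v=[-4.1914]
Step 27: x=[0.3196] v=[-3.9881]
Step 28: x=[0.1316] v=[-3.7592]
Step 29: x=[-0.0437] v=[-3.5061]
Step 30: x=[-0.2052] v=[-3.2305]
Step 31: x=[-0.3519] v=[-2.9341]
Step 32: x=[-0.4828] v=[-2.6189]
Step 33: x=[-0.5971] v=[-2.2868]
Step 34: x=[-0.6941] v=[-1.9400]
Step 35: x=[-0.7731] v=[-1.5808]
Step 36: x=[-0.8337] v=[-1.2114]
Step 37: x=[-0.8754] v=[-0.8342]
Step 38: x=[-0.8980] v=[-0.4517]
Step 39: x=[-0.9013] v=[-0.0662]
Step 40: x=[-0.8853] v=[0.3197]
First v>=0 after going negative at step 40, time=2.0000

Answer: 2.0000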